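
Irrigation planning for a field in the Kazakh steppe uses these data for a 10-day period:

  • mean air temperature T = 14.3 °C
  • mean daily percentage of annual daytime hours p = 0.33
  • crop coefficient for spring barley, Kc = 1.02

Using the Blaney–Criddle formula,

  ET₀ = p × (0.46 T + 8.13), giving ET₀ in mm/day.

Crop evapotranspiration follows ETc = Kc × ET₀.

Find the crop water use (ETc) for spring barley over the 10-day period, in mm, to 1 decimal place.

49.5 mm

ET₀ = 0.33 × (0.46 × 14.3 + 8.13) = 0.33 × 14.708 = 4.8536 mm/d
ETc = Kc × ET₀ = 1.02 × 4.8536 = 4.9507 mm/d
Over 10 days: 4.9507 × 10 = 49.507 mm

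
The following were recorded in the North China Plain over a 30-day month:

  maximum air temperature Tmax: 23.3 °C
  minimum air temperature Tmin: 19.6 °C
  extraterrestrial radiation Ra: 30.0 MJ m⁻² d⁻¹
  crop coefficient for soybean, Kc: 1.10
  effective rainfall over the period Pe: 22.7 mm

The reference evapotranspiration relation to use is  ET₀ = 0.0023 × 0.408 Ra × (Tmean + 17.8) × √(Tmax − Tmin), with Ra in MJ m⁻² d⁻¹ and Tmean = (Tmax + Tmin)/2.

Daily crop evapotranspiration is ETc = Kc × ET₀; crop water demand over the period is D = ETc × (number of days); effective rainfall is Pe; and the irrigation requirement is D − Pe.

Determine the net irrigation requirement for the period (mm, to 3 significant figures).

Tmean = (23.3 + 19.6)/2 = 21.45 °C
0.408 Ra = 0.408 × 30.0 = 12.2400 mm/d equivalent
ET₀ = 0.0023 × 12.2400 × (21.45 + 17.8) × √3.7 = 0.0023 × 12.2400 × 39.25 × 1.9235 = 2.1254 mm/d
ETc = Kc × ET₀ = 1.10 × 2.1254 = 2.3379 mm/d
Crop demand D = ETc × 30 d = 2.3379 × 30 = 70.137 mm
D − Pe = 70.137 − 22.7 = 47.437 mm

47.4 mm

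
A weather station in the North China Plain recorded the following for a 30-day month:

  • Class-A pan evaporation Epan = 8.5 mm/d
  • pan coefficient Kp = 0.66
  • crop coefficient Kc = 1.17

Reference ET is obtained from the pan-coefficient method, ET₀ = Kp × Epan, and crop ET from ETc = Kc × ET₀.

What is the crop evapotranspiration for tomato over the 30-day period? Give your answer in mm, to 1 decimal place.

ET₀ = 0.66 × 8.5 = 5.6100 mm/d
ETc = Kc × ET₀ = 1.17 × 5.6100 = 6.5637 mm/d
Over 30 days: 6.5637 × 30 = 196.911 mm

196.9 mm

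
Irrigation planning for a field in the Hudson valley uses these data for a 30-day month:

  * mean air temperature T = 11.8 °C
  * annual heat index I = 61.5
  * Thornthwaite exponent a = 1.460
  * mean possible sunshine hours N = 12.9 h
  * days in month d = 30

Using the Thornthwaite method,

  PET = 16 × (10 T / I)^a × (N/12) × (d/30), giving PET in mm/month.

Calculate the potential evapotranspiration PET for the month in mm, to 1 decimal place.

44.5 mm

10T/I = 10 × 11.8 / 61.5 = 1.9187
(10T/I)^a = 1.9187^1.460 = 2.5893
Uncorrected PET = 16 × 2.5893 = 41.429 mm
Correction = (N/12)(d/30) = (12.9/12)(30/30) = 1.0750
PET = 41.429 × 1.0750 = 44.536 mm/month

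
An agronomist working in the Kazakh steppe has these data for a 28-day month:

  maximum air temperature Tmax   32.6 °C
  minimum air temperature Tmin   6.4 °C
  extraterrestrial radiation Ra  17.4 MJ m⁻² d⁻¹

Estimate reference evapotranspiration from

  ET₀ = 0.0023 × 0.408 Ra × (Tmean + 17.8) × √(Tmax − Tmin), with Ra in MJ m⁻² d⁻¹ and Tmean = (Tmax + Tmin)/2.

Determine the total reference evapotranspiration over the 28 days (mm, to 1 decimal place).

Tmean = (32.6 + 6.4)/2 = 19.50 °C
0.408 Ra = 0.408 × 17.4 = 7.0992 mm/d equivalent
ET₀ = 0.0023 × 7.0992 × (19.50 + 17.8) × √26.2 = 0.0023 × 7.0992 × 37.30 × 5.1186 = 3.1174 mm/d
Over 28 days: 3.1174 × 28 = 87.287 mm

87.3 mm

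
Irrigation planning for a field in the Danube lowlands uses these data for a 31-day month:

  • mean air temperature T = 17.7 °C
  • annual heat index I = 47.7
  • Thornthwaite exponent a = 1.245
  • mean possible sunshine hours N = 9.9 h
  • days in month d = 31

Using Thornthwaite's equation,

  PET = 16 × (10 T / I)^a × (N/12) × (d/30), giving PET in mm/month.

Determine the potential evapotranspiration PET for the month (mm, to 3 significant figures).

10T/I = 10 × 17.7 / 47.7 = 3.7107
(10T/I)^a = 3.7107^1.245 = 5.1165
Uncorrected PET = 16 × 5.1165 = 81.864 mm
Correction = (N/12)(d/30) = (9.9/12)(31/30) = 0.8525
PET = 81.864 × 0.8525 = 69.789 mm/month

69.8 mm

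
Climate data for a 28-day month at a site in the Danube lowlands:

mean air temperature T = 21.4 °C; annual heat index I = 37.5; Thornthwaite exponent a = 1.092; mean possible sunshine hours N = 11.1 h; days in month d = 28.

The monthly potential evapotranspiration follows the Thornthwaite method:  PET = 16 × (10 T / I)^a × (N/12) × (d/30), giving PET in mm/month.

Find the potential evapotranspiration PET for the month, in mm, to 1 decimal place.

10T/I = 10 × 21.4 / 37.5 = 5.7067
(10T/I)^a = 5.7067^1.092 = 6.6984
Uncorrected PET = 16 × 6.6984 = 107.174 mm
Correction = (N/12)(d/30) = (11.1/12)(28/30) = 0.8633
PET = 107.174 × 0.8633 = 92.523 mm/month

92.5 mm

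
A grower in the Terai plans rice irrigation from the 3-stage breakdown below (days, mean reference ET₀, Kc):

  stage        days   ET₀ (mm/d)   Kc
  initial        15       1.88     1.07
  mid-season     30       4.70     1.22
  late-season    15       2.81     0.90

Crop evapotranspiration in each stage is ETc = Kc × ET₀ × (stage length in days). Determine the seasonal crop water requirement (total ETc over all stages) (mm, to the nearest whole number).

240 mm

initial: 1.07 × 1.88 × 15 = 30.17 mm
mid-season: 1.22 × 4.70 × 30 = 172.02 mm
late-season: 0.90 × 2.81 × 15 = 37.94 mm
Seasonal total = 240.13 mm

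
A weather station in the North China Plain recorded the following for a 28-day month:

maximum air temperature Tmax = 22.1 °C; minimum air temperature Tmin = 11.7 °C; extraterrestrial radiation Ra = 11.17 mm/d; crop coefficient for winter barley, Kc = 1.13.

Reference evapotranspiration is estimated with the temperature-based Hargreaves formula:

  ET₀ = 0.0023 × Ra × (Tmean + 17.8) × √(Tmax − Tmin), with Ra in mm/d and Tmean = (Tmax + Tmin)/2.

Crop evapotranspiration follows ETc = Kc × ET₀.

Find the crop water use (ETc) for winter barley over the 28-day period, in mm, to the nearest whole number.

91 mm

Tmean = (22.1 + 11.7)/2 = 16.90 °C
ET₀ = 0.0023 × 11.17 × (16.90 + 17.8) × √10.4 = 0.0023 × 11.17 × 34.70 × 3.2249 = 2.8749 mm/d
ETc = Kc × ET₀ = 1.13 × 2.8749 = 3.2486 mm/d
Over 28 days: 3.2486 × 28 = 90.961 mm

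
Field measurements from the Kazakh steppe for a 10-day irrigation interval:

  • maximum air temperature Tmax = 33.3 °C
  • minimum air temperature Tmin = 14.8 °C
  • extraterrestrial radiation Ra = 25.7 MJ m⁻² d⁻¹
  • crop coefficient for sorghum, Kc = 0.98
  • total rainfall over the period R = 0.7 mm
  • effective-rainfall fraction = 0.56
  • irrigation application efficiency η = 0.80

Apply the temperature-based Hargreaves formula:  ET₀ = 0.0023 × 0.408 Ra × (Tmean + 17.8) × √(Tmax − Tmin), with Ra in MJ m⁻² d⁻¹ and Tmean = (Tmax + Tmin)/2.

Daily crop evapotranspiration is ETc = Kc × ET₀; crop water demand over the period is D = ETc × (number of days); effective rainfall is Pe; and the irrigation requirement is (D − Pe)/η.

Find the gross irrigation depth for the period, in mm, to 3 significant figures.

52.7 mm

Tmean = (33.3 + 14.8)/2 = 24.05 °C
0.408 Ra = 0.408 × 25.7 = 10.4856 mm/d equivalent
ET₀ = 0.0023 × 10.4856 × (24.05 + 17.8) × √18.5 = 0.0023 × 10.4856 × 41.85 × 4.3012 = 4.3412 mm/d
ETc = Kc × ET₀ = 0.98 × 4.3412 = 4.2544 mm/d
Crop demand D = ETc × 10 d = 4.2544 × 10 = 42.544 mm
Pe = 0.56 × 0.7 = 0.392 mm
D − Pe = 42.544 − 0.392 = 42.152 mm
Gross irrigation = 42.152 / 0.80 = 52.690 mm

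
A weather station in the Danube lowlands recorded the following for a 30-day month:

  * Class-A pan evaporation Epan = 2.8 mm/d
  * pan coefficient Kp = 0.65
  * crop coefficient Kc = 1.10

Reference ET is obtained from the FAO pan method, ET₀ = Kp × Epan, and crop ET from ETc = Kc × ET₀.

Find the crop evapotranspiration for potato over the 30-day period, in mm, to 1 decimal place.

ET₀ = 0.65 × 2.8 = 1.8200 mm/d
ETc = Kc × ET₀ = 1.10 × 1.8200 = 2.0020 mm/d
Over 30 days: 2.0020 × 30 = 60.060 mm

60.1 mm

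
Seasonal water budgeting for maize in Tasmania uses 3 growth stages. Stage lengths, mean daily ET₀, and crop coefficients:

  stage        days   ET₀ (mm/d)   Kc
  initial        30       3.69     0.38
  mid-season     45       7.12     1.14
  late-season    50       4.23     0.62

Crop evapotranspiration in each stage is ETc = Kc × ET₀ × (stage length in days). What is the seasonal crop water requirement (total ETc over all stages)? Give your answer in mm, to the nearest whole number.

538 mm

initial: 0.38 × 3.69 × 30 = 42.07 mm
mid-season: 1.14 × 7.12 × 45 = 365.26 mm
late-season: 0.62 × 4.23 × 50 = 131.13 mm
Seasonal total = 538.46 mm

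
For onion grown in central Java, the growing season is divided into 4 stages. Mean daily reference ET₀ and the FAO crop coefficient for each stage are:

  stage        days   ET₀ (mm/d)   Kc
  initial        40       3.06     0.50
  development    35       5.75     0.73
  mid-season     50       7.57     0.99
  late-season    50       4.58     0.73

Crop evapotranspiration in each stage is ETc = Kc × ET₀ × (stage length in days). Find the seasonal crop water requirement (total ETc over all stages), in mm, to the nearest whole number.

750 mm

initial: 0.50 × 3.06 × 40 = 61.20 mm
development: 0.73 × 5.75 × 35 = 146.91 mm
mid-season: 0.99 × 7.57 × 50 = 374.72 mm
late-season: 0.73 × 4.58 × 50 = 167.17 mm
Seasonal total = 750.00 mm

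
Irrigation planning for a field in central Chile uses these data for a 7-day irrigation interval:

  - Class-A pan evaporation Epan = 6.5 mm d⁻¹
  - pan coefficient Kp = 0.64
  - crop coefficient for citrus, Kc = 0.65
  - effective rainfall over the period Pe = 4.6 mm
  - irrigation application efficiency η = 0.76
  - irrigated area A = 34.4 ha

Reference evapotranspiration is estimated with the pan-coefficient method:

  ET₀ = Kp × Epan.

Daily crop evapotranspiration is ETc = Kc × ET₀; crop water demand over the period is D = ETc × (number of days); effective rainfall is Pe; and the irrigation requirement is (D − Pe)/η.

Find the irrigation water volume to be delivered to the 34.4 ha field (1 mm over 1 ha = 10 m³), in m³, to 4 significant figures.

ET₀ = 0.64 × 6.5 = 4.1600 mm/d
ETc = Kc × ET₀ = 0.65 × 4.1600 = 2.7040 mm/d
Crop demand D = ETc × 7 d = 2.7040 × 7 = 18.928 mm
D − Pe = 18.928 − 4.6 = 14.328 mm
Gross irrigation = 14.328 / 0.76 = 18.853 mm
Volume = 18.853 mm × 34.4 ha × 10 = 6485.4 m³

6485 m³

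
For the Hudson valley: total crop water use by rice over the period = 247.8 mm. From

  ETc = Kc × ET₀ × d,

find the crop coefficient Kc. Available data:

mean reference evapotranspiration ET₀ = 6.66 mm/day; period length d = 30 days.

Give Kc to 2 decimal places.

ETc = Kc × ET₀ × d  ⇒  Kc = ETc / (ET₀ × d)
Kc = 247.8 / (6.66 × 30) = 247.8 / 199.80 = 1.2402

1.24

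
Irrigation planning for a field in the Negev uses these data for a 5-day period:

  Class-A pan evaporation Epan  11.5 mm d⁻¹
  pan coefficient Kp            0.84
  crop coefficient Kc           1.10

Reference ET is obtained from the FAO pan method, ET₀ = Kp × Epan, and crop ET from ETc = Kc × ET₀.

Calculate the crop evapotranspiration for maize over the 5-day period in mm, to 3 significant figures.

ET₀ = 0.84 × 11.5 = 9.6600 mm/d
ETc = Kc × ET₀ = 1.10 × 9.6600 = 10.6260 mm/d
Over 5 days: 10.6260 × 5 = 53.130 mm

53.1 mm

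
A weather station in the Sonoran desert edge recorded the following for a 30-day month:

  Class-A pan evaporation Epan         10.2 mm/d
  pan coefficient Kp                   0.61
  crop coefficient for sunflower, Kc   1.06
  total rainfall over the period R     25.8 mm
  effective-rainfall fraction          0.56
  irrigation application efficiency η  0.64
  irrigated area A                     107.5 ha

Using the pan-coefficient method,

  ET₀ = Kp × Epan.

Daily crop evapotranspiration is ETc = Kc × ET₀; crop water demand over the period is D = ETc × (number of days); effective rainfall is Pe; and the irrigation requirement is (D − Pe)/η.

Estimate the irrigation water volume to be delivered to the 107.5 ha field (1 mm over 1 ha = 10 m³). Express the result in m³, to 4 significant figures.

308100 m³

ET₀ = 0.61 × 10.2 = 6.2220 mm/d
ETc = Kc × ET₀ = 1.06 × 6.2220 = 6.5953 mm/d
Crop demand D = ETc × 30 d = 6.5953 × 30 = 197.859 mm
Pe = 0.56 × 25.8 = 14.448 mm
D − Pe = 197.859 − 14.448 = 183.411 mm
Gross irrigation = 183.411 / 0.64 = 286.580 mm
Volume = 286.580 mm × 107.5 ha × 10 = 308073.5 m³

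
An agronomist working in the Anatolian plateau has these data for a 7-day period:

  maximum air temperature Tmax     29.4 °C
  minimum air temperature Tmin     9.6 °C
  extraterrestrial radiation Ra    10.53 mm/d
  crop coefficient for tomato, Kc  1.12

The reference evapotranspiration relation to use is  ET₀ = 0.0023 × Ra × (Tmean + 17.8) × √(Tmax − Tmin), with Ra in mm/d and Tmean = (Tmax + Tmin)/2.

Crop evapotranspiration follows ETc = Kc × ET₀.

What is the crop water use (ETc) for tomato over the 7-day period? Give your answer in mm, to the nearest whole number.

32 mm

Tmean = (29.4 + 9.6)/2 = 19.50 °C
ET₀ = 0.0023 × 10.53 × (19.50 + 17.8) × √19.8 = 0.0023 × 10.53 × 37.30 × 4.4497 = 4.0197 mm/d
ETc = Kc × ET₀ = 1.12 × 4.0197 = 4.5021 mm/d
Over 7 days: 4.5021 × 7 = 31.515 mm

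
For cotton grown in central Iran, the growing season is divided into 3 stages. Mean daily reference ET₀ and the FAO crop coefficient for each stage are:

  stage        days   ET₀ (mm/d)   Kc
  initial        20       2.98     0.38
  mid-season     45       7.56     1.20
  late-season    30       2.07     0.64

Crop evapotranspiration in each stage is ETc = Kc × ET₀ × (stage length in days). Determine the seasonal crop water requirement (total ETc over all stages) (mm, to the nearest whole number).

471 mm

initial: 0.38 × 2.98 × 20 = 22.65 mm
mid-season: 1.20 × 7.56 × 45 = 408.24 mm
late-season: 0.64 × 2.07 × 30 = 39.74 mm
Seasonal total = 470.63 mm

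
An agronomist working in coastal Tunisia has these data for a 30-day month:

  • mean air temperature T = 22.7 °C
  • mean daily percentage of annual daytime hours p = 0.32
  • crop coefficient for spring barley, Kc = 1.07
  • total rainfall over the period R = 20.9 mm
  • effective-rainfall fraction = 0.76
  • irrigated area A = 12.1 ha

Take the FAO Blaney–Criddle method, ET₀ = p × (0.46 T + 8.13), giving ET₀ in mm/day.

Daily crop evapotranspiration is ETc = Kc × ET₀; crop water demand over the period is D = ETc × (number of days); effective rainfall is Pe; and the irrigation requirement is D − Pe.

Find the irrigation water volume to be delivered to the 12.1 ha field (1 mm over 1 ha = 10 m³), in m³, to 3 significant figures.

ET₀ = 0.32 × (0.46 × 22.7 + 8.13) = 0.32 × 18.572 = 5.9430 mm/d
ETc = Kc × ET₀ = 1.07 × 5.9430 = 6.3590 mm/d
Crop demand D = ETc × 30 d = 6.3590 × 30 = 190.770 mm
Pe = 0.76 × 20.9 = 15.884 mm
D − Pe = 190.770 − 15.884 = 174.886 mm
Volume = 174.886 mm × 12.1 ha × 10 = 21161.2 m³

21200 m³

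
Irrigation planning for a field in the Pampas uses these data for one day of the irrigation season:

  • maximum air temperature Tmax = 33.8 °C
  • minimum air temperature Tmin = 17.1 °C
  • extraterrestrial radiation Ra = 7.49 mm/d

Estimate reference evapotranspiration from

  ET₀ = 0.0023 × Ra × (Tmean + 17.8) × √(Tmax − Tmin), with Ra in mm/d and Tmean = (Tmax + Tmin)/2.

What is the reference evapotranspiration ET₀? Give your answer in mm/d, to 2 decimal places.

3.04 mm/d

Tmean = (33.8 + 17.1)/2 = 25.45 °C
ET₀ = 0.0023 × 7.49 × (25.45 + 17.8) × √16.7 = 0.0023 × 7.49 × 43.25 × 4.0866 = 3.0448 mm/d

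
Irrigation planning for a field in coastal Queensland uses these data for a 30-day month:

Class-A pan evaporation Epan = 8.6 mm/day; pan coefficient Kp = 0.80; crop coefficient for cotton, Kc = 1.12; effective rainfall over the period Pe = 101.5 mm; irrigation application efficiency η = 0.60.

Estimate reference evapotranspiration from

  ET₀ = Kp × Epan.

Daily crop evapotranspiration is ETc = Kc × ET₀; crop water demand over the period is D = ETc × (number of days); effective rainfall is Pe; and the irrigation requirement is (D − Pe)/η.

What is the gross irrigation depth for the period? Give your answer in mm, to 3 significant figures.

216 mm

ET₀ = 0.80 × 8.6 = 6.8800 mm/d
ETc = Kc × ET₀ = 1.12 × 6.8800 = 7.7056 mm/d
Crop demand D = ETc × 30 d = 7.7056 × 30 = 231.168 mm
D − Pe = 231.168 − 101.5 = 129.668 mm
Gross irrigation = 129.668 / 0.60 = 216.113 mm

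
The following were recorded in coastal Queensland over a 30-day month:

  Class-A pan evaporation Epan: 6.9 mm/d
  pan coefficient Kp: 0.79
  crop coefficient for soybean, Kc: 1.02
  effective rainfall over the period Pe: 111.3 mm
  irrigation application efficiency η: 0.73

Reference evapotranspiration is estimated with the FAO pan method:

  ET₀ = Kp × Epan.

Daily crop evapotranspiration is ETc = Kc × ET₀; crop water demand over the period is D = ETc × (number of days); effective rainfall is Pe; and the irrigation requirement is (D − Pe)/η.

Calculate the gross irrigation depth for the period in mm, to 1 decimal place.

ET₀ = 0.79 × 6.9 = 5.4510 mm/d
ETc = Kc × ET₀ = 1.02 × 5.4510 = 5.5600 mm/d
Crop demand D = ETc × 30 d = 5.5600 × 30 = 166.800 mm
D − Pe = 166.800 − 111.3 = 55.500 mm
Gross irrigation = 55.500 / 0.73 = 76.027 mm

76.0 mm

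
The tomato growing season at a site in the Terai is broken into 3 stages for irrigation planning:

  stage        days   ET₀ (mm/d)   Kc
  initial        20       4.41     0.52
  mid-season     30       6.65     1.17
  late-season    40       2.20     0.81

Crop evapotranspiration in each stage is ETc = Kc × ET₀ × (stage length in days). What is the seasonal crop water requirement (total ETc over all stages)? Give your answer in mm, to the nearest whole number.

initial: 0.52 × 4.41 × 20 = 45.86 mm
mid-season: 1.17 × 6.65 × 30 = 233.42 mm
late-season: 0.81 × 2.20 × 40 = 71.28 mm
Seasonal total = 350.56 mm

351 mm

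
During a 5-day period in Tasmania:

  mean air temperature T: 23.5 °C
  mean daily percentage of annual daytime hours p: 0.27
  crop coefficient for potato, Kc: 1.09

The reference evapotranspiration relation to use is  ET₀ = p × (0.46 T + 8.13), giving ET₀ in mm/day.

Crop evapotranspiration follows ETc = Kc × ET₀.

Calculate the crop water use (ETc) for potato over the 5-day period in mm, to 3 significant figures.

ET₀ = 0.27 × (0.46 × 23.5 + 8.13) = 0.27 × 18.940 = 5.1138 mm/d
ETc = Kc × ET₀ = 1.09 × 5.1138 = 5.5740 mm/d
Over 5 days: 5.5740 × 5 = 27.870 mm

27.9 mm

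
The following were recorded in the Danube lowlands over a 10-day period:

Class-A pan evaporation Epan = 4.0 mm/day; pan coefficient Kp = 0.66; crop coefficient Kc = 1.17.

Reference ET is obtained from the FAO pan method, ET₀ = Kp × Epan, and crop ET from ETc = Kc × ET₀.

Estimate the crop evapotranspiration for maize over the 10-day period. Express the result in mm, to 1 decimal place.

30.9 mm

ET₀ = 0.66 × 4.0 = 2.6400 mm/d
ETc = Kc × ET₀ = 1.17 × 2.6400 = 3.0888 mm/d
Over 10 days: 3.0888 × 10 = 30.888 mm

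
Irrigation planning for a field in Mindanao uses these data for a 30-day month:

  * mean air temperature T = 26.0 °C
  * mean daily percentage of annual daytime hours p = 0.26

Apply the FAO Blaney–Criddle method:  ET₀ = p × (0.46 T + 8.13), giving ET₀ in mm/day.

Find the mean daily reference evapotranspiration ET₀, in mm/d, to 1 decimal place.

5.2 mm/d

ET₀ = 0.26 × (0.46 × 26.0 + 8.13) = 0.26 × 20.090 = 5.2234 mm/d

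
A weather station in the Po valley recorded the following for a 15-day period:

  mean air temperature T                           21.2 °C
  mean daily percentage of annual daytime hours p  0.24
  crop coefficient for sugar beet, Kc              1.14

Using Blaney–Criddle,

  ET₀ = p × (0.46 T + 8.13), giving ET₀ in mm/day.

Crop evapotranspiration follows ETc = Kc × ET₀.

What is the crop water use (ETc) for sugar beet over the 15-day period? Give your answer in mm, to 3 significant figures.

73.4 mm

ET₀ = 0.24 × (0.46 × 21.2 + 8.13) = 0.24 × 17.882 = 4.2917 mm/d
ETc = Kc × ET₀ = 1.14 × 4.2917 = 4.8925 mm/d
Over 15 days: 4.8925 × 15 = 73.388 mm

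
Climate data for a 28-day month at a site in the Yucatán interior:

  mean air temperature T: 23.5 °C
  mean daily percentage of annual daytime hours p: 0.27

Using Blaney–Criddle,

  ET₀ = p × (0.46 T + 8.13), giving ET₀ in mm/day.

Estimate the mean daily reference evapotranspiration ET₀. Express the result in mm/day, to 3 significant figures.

ET₀ = 0.27 × (0.46 × 23.5 + 8.13) = 0.27 × 18.940 = 5.1138 mm/d

5.11 mm/day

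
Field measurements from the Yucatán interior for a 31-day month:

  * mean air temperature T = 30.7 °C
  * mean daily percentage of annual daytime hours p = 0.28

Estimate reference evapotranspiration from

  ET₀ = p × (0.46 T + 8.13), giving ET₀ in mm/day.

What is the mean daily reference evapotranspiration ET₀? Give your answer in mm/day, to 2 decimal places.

6.23 mm/day

ET₀ = 0.28 × (0.46 × 30.7 + 8.13) = 0.28 × 22.252 = 6.2306 mm/d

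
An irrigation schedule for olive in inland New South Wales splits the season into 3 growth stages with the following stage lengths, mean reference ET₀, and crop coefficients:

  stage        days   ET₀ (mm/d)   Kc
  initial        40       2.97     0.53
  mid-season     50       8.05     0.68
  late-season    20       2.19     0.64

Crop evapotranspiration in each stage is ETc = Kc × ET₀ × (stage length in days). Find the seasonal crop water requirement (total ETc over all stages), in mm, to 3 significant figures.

initial: 0.53 × 2.97 × 40 = 62.96 mm
mid-season: 0.68 × 8.05 × 50 = 273.70 mm
late-season: 0.64 × 2.19 × 20 = 28.03 mm
Seasonal total = 364.69 mm

365 mm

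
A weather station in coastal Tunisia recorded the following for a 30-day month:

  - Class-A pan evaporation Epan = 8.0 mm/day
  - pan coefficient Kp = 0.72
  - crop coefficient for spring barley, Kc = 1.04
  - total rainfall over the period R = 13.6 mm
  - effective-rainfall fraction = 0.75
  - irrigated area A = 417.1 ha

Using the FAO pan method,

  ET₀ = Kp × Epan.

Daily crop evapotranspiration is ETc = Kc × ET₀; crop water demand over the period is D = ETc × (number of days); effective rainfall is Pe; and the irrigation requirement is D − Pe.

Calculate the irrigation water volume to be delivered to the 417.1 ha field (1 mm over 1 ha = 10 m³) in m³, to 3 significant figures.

ET₀ = 0.72 × 8.0 = 5.7600 mm/d
ETc = Kc × ET₀ = 1.04 × 5.7600 = 5.9904 mm/d
Crop demand D = ETc × 30 d = 5.9904 × 30 = 179.712 mm
Pe = 0.75 × 13.6 = 10.200 mm
D − Pe = 179.712 − 10.200 = 169.512 mm
Volume = 169.512 mm × 417.1 ha × 10 = 707034.6 m³

707000 m³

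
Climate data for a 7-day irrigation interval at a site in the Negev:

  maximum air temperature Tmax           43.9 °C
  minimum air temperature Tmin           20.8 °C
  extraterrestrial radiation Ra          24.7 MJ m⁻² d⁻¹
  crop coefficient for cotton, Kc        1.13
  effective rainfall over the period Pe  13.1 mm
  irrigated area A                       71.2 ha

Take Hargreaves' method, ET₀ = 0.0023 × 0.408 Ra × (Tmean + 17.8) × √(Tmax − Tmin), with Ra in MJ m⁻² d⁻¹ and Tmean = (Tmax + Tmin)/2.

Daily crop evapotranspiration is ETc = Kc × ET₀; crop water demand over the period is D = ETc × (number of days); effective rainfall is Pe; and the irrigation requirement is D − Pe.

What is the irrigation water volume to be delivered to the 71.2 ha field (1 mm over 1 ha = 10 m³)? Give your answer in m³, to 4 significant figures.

22140 m³

Tmean = (43.9 + 20.8)/2 = 32.35 °C
0.408 Ra = 0.408 × 24.7 = 10.0776 mm/d equivalent
ET₀ = 0.0023 × 10.0776 × (32.35 + 17.8) × √23.1 = 0.0023 × 10.0776 × 50.15 × 4.8062 = 5.5867 mm/d
ETc = Kc × ET₀ = 1.13 × 5.5867 = 6.3130 mm/d
Crop demand D = ETc × 7 d = 6.3130 × 7 = 44.191 mm
D − Pe = 44.191 − 13.1 = 31.091 mm
Volume = 31.091 mm × 71.2 ha × 10 = 22136.8 m³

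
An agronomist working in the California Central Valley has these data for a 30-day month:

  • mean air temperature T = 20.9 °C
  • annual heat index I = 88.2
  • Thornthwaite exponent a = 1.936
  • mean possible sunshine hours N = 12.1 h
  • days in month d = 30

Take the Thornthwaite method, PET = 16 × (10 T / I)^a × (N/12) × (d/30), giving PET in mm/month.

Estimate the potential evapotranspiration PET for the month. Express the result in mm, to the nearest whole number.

86 mm

10T/I = 10 × 20.9 / 88.2 = 2.3696
(10T/I)^a = 2.3696^1.936 = 5.3134
Uncorrected PET = 16 × 5.3134 = 85.014 mm
Correction = (N/12)(d/30) = (12.1/12)(30/30) = 1.0083
PET = 85.014 × 1.0083 = 85.720 mm/month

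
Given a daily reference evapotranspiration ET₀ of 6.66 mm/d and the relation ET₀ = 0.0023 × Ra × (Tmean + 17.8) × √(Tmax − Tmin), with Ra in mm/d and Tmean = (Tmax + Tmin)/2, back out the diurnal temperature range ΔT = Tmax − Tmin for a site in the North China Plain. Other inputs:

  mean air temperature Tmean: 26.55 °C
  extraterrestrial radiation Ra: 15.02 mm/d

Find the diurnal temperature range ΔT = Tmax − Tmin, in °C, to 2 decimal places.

18.90 °C

√ΔT = ET₀ / [0.0023 × Ra × (Tmean+17.8)] = 6.66 / (0.0023 × 15.02 × 44.35) = 4.3469
ΔT = 4.3469² = 18.896 °C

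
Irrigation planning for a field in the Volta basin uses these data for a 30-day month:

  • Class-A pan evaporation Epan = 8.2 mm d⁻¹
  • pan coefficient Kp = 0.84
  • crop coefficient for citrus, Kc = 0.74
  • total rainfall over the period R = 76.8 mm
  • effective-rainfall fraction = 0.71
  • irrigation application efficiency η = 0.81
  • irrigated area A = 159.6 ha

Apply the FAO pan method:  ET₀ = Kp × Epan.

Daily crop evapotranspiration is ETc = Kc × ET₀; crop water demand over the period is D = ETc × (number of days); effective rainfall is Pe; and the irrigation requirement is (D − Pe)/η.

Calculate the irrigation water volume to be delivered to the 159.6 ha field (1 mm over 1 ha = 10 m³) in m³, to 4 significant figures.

193900 m³

ET₀ = 0.84 × 8.2 = 6.8880 mm/d
ETc = Kc × ET₀ = 0.74 × 6.8880 = 5.0971 mm/d
Crop demand D = ETc × 30 d = 5.0971 × 30 = 152.913 mm
Pe = 0.71 × 76.8 = 54.528 mm
D − Pe = 152.913 − 54.528 = 98.385 mm
Gross irrigation = 98.385 / 0.81 = 121.463 mm
Volume = 121.463 mm × 159.6 ha × 10 = 193854.9 m³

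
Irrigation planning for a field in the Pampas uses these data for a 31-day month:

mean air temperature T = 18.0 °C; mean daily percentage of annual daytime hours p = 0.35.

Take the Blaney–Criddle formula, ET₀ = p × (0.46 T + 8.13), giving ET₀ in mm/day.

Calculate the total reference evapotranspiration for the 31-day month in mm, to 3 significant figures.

178 mm

ET₀ = 0.35 × (0.46 × 18.0 + 8.13) = 0.35 × 16.410 = 5.7435 mm/d
Monthly total = 5.7435 × 31 = 178.049 mm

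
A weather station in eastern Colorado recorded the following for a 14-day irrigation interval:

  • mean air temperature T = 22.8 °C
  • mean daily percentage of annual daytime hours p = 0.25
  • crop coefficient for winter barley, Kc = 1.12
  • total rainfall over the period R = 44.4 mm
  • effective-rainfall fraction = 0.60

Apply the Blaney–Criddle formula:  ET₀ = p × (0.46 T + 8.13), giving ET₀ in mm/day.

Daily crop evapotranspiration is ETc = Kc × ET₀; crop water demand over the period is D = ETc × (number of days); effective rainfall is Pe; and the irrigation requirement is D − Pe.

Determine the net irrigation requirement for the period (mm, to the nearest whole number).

ET₀ = 0.25 × (0.46 × 22.8 + 8.13) = 0.25 × 18.618 = 4.6545 mm/d
ETc = Kc × ET₀ = 1.12 × 4.6545 = 5.2130 mm/d
Crop demand D = ETc × 14 d = 5.2130 × 14 = 72.982 mm
Pe = 0.60 × 44.4 = 26.640 mm
D − Pe = 72.982 − 26.640 = 46.342 mm

46 mm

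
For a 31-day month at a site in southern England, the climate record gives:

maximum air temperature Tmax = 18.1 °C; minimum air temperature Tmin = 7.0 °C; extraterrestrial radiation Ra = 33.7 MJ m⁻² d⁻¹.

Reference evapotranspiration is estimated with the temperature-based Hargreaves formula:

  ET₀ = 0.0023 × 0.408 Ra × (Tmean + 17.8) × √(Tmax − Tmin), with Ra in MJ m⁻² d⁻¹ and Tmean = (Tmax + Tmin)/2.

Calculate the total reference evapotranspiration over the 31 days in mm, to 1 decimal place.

99.1 mm

Tmean = (18.1 + 7.0)/2 = 12.55 °C
0.408 Ra = 0.408 × 33.7 = 13.7496 mm/d equivalent
ET₀ = 0.0023 × 13.7496 × (12.55 + 17.8) × √11.1 = 0.0023 × 13.7496 × 30.35 × 3.3317 = 3.1977 mm/d
Over 31 days: 3.1977 × 31 = 99.129 mm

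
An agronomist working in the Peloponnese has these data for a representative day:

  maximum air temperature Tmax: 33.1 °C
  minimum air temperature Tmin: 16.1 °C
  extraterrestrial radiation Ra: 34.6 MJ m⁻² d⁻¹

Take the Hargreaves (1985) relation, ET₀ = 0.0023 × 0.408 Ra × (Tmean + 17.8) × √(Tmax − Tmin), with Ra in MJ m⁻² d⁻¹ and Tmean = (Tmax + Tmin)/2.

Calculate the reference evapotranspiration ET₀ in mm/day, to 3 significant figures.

Tmean = (33.1 + 16.1)/2 = 24.60 °C
0.408 Ra = 0.408 × 34.6 = 14.1168 mm/d equivalent
ET₀ = 0.0023 × 14.1168 × (24.60 + 17.8) × √17.0 = 0.0023 × 14.1168 × 42.40 × 4.1231 = 5.6761 mm/d

5.68 mm/day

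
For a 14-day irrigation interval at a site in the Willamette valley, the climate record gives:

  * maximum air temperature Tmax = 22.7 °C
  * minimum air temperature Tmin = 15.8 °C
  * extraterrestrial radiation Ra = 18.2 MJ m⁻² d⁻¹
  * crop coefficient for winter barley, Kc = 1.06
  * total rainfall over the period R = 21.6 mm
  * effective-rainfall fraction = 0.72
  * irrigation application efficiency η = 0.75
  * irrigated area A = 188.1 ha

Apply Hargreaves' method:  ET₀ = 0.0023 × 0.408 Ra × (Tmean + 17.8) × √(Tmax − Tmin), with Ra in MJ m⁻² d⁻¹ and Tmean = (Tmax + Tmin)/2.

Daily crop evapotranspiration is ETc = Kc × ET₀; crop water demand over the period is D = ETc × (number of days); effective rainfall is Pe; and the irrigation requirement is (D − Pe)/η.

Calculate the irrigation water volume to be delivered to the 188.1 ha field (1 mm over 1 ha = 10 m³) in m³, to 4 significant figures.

22860 m³

Tmean = (22.7 + 15.8)/2 = 19.25 °C
0.408 Ra = 0.408 × 18.2 = 7.4256 mm/d equivalent
ET₀ = 0.0023 × 7.4256 × (19.25 + 17.8) × √6.9 = 0.0023 × 7.4256 × 37.05 × 2.6268 = 1.6622 mm/d
ETc = Kc × ET₀ = 1.06 × 1.6622 = 1.7619 mm/d
Crop demand D = ETc × 14 d = 1.7619 × 14 = 24.667 mm
Pe = 0.72 × 21.6 = 15.552 mm
D − Pe = 24.667 − 15.552 = 9.115 mm
Gross irrigation = 9.115 / 0.75 = 12.153 mm
Volume = 12.153 mm × 188.1 ha × 10 = 22859.8 m³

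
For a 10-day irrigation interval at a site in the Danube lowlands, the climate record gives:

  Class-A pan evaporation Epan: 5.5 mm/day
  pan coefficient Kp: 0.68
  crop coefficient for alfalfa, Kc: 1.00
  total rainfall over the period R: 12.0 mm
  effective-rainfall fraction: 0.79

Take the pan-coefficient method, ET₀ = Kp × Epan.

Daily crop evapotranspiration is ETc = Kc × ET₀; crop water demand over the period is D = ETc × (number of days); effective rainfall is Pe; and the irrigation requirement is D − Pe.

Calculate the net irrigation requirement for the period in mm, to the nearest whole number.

28 mm

ET₀ = 0.68 × 5.5 = 3.7400 mm/d
ETc = Kc × ET₀ = 1.00 × 3.7400 = 3.7400 mm/d
Crop demand D = ETc × 10 d = 3.7400 × 10 = 37.400 mm
Pe = 0.79 × 12.0 = 9.480 mm
D − Pe = 37.400 − 9.480 = 27.920 mm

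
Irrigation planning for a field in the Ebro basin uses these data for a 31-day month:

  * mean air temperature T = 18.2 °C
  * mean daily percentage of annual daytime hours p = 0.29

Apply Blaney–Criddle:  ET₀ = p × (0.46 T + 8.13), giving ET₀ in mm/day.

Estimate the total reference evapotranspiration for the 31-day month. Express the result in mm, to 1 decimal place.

ET₀ = 0.29 × (0.46 × 18.2 + 8.13) = 0.29 × 16.502 = 4.7856 mm/d
Monthly total = 4.7856 × 31 = 148.354 mm

148.4 mm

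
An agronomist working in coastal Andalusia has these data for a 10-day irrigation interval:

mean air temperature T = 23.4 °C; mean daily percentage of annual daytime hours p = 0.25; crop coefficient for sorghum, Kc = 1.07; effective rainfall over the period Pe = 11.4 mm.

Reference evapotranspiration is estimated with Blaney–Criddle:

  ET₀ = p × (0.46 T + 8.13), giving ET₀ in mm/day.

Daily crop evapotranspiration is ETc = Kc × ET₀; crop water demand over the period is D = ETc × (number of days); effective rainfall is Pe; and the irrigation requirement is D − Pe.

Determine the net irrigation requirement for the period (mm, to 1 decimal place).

ET₀ = 0.25 × (0.46 × 23.4 + 8.13) = 0.25 × 18.894 = 4.7235 mm/d
ETc = Kc × ET₀ = 1.07 × 4.7235 = 5.0541 mm/d
Crop demand D = ETc × 10 d = 5.0541 × 10 = 50.541 mm
D − Pe = 50.541 − 11.4 = 39.141 mm

39.1 mm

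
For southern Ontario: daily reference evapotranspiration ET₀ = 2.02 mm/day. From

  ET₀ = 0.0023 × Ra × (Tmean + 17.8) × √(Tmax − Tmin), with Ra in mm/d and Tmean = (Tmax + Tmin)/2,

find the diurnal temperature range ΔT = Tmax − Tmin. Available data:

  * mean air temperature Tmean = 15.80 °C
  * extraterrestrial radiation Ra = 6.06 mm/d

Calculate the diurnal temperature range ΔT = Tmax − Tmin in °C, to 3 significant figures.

18.6 °C

√ΔT = ET₀ / [0.0023 × Ra × (Tmean+17.8)] = 2.02 / (0.0023 × 6.06 × 33.60) = 4.3133
ΔT = 4.3133² = 18.605 °C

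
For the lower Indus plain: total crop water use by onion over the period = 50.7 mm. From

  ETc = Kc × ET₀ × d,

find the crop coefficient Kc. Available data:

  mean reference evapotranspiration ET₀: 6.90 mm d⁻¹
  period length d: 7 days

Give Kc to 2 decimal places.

ETc = Kc × ET₀ × d  ⇒  Kc = ETc / (ET₀ × d)
Kc = 50.7 / (6.90 × 7) = 50.7 / 48.30 = 1.0497

1.05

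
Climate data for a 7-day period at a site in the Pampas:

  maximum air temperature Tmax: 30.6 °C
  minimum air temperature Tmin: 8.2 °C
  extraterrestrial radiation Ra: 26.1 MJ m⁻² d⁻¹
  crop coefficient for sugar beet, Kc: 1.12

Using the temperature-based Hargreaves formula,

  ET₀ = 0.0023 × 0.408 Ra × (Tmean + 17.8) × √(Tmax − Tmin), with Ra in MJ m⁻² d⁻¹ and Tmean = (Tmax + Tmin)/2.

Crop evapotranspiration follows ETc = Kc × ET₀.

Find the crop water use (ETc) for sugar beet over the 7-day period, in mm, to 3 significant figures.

Tmean = (30.6 + 8.2)/2 = 19.40 °C
0.408 Ra = 0.408 × 26.1 = 10.6488 mm/d equivalent
ET₀ = 0.0023 × 10.6488 × (19.40 + 17.8) × √22.4 = 0.0023 × 10.6488 × 37.20 × 4.7329 = 4.3122 mm/d
ETc = Kc × ET₀ = 1.12 × 4.3122 = 4.8297 mm/d
Over 7 days: 4.8297 × 7 = 33.808 mm

33.8 mm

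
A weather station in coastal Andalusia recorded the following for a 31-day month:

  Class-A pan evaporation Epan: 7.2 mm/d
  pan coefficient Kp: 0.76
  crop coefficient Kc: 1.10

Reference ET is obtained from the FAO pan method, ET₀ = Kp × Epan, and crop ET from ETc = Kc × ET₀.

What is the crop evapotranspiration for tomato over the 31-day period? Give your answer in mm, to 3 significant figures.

187 mm

ET₀ = 0.76 × 7.2 = 5.4720 mm/d
ETc = Kc × ET₀ = 1.10 × 5.4720 = 6.0192 mm/d
Over 31 days: 6.0192 × 31 = 186.595 mm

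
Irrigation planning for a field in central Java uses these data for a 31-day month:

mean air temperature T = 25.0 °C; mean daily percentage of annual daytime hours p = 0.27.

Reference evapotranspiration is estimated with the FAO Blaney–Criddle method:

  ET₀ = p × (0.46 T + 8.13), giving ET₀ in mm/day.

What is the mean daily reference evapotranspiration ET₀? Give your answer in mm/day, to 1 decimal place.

5.3 mm/day

ET₀ = 0.27 × (0.46 × 25.0 + 8.13) = 0.27 × 19.630 = 5.3001 mm/d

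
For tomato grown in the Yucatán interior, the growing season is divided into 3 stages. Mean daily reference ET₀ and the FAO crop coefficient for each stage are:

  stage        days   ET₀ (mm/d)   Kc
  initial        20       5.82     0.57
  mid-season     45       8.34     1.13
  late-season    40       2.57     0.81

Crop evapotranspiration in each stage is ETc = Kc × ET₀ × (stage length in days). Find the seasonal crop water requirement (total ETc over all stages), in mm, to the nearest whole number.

574 mm

initial: 0.57 × 5.82 × 20 = 66.35 mm
mid-season: 1.13 × 8.34 × 45 = 424.09 mm
late-season: 0.81 × 2.57 × 40 = 83.27 mm
Seasonal total = 573.71 mm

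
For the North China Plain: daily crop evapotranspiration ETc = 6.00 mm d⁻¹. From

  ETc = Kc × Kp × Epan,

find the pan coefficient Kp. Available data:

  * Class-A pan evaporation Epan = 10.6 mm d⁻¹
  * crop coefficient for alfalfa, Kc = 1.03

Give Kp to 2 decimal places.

0.55

ETc = Kc × Kp × Epan  ⇒  Kp = ETc / (Kc × Epan)
Kp = 6.00 / (1.03 × 10.6) = 6.00 / 10.918 = 0.5496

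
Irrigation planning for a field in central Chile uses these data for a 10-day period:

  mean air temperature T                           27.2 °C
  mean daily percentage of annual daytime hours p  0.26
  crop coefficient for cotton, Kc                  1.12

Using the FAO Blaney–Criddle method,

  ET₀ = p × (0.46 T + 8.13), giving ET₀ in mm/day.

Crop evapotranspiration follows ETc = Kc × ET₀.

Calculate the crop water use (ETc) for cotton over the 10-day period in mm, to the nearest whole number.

60 mm

ET₀ = 0.26 × (0.46 × 27.2 + 8.13) = 0.26 × 20.642 = 5.3669 mm/d
ETc = Kc × ET₀ = 1.12 × 5.3669 = 6.0109 mm/d
Over 10 days: 6.0109 × 10 = 60.109 mm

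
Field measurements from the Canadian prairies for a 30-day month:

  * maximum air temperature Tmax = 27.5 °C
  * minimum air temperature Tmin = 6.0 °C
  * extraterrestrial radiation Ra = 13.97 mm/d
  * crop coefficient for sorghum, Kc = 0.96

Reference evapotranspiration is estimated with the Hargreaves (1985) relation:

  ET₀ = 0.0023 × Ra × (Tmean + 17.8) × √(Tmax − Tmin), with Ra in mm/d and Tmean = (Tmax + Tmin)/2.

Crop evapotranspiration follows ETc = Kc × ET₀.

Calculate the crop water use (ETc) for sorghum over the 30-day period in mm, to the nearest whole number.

Tmean = (27.5 + 6.0)/2 = 16.75 °C
ET₀ = 0.0023 × 13.97 × (16.75 + 17.8) × √21.5 = 0.0023 × 13.97 × 34.55 × 4.6368 = 5.1474 mm/d
ETc = Kc × ET₀ = 0.96 × 5.1474 = 4.9415 mm/d
Over 30 days: 4.9415 × 30 = 148.245 mm

148 mm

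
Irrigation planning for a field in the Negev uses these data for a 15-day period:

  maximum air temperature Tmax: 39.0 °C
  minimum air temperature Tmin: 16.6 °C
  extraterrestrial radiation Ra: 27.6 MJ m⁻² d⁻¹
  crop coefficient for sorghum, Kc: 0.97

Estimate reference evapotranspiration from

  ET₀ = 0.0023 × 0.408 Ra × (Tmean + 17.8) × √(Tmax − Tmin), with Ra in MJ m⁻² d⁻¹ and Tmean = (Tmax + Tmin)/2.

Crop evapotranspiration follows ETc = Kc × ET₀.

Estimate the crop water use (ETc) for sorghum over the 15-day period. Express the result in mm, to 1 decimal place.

81.3 mm

Tmean = (39.0 + 16.6)/2 = 27.80 °C
0.408 Ra = 0.408 × 27.6 = 11.2608 mm/d equivalent
ET₀ = 0.0023 × 11.2608 × (27.80 + 17.8) × √22.4 = 0.0023 × 11.2608 × 45.60 × 4.7329 = 5.5897 mm/d
ETc = Kc × ET₀ = 0.97 × 5.5897 = 5.4220 mm/d
Over 15 days: 5.4220 × 15 = 81.330 mm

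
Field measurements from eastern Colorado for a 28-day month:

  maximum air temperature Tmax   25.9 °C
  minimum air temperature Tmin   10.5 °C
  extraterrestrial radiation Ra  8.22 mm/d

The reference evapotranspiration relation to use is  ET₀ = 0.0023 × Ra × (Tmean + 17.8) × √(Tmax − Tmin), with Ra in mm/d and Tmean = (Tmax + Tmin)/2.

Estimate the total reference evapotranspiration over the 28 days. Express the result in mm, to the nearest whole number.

Tmean = (25.9 + 10.5)/2 = 18.20 °C
ET₀ = 0.0023 × 8.22 × (18.20 + 17.8) × √15.4 = 0.0023 × 8.22 × 36.00 × 3.9243 = 2.6709 mm/d
Over 28 days: 2.6709 × 28 = 74.785 mm

75 mm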